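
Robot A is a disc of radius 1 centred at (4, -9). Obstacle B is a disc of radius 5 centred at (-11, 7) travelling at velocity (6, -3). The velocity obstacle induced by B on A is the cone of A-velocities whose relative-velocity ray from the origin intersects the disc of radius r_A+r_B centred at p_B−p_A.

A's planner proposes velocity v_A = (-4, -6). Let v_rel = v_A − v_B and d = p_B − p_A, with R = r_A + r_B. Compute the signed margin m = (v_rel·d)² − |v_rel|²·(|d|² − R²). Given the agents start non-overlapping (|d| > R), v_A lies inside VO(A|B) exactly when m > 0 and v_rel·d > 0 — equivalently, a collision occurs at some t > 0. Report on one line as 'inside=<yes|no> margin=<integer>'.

d = (-15, 16),  |d|² = 481;  R = 1+5 = 6,  c = 481−6² = 445
v_rel = (-10, -3),  |v_rel|² = 109;  v_rel·d = (-10)·(-15) + (-3)·(16) = 102
109·t² − 204·t + 445 = 0  ⇒  m = 102² − 109·445 = -38101
m = -38101 < 0,  v_rel·d = 102 > 0  ⇒  outside

inside=no margin=-38101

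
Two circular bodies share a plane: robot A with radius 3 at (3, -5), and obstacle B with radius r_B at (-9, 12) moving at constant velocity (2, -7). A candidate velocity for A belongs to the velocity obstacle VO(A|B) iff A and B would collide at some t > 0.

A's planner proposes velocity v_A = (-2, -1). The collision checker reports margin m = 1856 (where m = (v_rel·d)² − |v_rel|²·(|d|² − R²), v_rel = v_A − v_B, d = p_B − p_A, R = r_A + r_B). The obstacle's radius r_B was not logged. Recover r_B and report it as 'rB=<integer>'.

m = 1856
d = (-12, 17);  v_rel = (-4, 6),  |v_rel|² = 52
v_rel×d = (-4)·(17) − (6)·(-12) = 4
since m = R²·52 − 4²:  R² = (16 + 1856) / 52 = 36
R = √36 = 6  ⇒  r_B = 6 − 3 = 3

rB=3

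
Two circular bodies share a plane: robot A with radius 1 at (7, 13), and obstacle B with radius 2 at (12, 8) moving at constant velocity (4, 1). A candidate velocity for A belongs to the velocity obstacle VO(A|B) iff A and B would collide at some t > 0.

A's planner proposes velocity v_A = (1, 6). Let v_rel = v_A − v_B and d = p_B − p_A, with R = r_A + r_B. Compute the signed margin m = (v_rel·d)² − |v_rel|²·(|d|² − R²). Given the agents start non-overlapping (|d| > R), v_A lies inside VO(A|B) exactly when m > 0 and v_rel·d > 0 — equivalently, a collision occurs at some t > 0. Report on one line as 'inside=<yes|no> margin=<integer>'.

d = (5, -5),  |d|² = 50;  R = 1+2 = 3,  c = 50−3² = 41
v_rel = (-3, 5),  |v_rel|² = 34;  v_rel·d = (-3)·(5) + (5)·(-5) = -40
34·t² + 80·t + 41 = 0  ⇒  m = (-40)² − 34·41 = 206
m = 206 > 0,  v_rel·d = -40 < 0  ⇒  outside

inside=no margin=206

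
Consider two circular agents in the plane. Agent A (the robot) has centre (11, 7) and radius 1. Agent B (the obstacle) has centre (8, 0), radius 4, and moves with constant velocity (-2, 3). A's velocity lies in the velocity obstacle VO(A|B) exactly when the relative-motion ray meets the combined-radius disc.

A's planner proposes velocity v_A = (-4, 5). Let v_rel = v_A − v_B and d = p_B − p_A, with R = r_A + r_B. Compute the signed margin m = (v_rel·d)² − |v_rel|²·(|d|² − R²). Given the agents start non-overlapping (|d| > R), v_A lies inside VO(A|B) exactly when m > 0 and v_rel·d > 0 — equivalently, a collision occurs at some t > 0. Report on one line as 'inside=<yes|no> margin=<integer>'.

d = (-3, -7),  |d|² = 58;  R = 1+4 = 5,  c = 58−5² = 33
v_rel = (-2, 2),  |v_rel|² = 8;  v_rel·d = (-2)·(-3) + (2)·(-7) = -8
8·t² + 16·t + 33 = 0  ⇒  m = (-8)² − 8·33 = -200
m = -200 < 0,  v_rel·d = -8 < 0  ⇒  outside

inside=no margin=-200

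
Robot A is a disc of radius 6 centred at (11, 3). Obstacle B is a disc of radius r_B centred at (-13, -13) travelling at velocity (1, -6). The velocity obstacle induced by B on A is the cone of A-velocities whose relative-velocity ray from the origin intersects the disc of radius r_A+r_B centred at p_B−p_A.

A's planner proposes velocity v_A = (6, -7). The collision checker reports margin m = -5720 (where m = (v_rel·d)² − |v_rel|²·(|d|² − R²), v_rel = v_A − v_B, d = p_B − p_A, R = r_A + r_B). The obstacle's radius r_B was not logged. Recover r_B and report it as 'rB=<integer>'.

m = -5720
d = (-24, -16);  v_rel = (5, -1),  |v_rel|² = 26
v_rel×d = (5)·(-16) − (-1)·(-24) = -104
since m = R²·26 − (-104)²:  R² = (10816 + -5720) / 26 = 196
R = √196 = 14  ⇒  r_B = 14 − 6 = 8

rB=8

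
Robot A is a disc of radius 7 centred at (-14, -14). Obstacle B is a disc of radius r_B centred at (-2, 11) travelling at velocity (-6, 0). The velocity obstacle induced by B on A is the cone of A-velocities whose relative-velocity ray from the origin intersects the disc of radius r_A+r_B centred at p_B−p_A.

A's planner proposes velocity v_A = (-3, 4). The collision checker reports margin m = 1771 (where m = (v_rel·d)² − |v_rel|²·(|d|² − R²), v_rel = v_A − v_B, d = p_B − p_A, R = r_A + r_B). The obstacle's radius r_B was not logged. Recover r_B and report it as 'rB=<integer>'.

m = 1771
d = (12, 25);  v_rel = (3, 4),  |v_rel|² = 25
v_rel×d = (3)·(25) − (4)·(12) = 27
since m = R²·25 − 27²:  R² = (729 + 1771) / 25 = 100
R = √100 = 10  ⇒  r_B = 10 − 7 = 3

rB=3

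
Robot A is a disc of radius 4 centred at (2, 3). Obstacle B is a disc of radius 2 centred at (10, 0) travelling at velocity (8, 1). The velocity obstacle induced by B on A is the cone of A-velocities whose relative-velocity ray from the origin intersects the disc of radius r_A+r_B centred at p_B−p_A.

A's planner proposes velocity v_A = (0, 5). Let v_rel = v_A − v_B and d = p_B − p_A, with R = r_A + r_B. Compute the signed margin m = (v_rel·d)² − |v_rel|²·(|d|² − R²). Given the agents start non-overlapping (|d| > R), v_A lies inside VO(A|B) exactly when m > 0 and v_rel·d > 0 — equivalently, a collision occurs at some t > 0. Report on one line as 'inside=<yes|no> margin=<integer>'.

d = (8, -3),  |d|² = 73;  R = 4+2 = 6,  c = 73−6² = 37
v_rel = (-8, 4),  |v_rel|² = 80;  v_rel·d = (-8)·(8) + (4)·(-3) = -76
80·t² + 152·t + 37 = 0  ⇒  m = (-76)² − 80·37 = 2816
m = 2816 > 0,  v_rel·d = -76 < 0  ⇒  outside

inside=no margin=2816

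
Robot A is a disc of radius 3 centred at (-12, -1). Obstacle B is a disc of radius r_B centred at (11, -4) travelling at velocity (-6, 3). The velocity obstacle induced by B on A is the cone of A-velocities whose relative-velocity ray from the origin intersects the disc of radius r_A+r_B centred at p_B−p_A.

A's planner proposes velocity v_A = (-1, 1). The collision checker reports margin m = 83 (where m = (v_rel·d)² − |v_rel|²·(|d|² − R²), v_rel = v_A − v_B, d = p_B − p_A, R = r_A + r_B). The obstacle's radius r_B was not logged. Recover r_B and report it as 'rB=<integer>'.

m = 83
d = (23, -3);  v_rel = (5, -2),  |v_rel|² = 29
v_rel×d = (5)·(-3) − (-2)·(23) = 31
since m = R²·29 − 31²:  R² = (961 + 83) / 29 = 36
R = √36 = 6  ⇒  r_B = 6 − 3 = 3

rB=3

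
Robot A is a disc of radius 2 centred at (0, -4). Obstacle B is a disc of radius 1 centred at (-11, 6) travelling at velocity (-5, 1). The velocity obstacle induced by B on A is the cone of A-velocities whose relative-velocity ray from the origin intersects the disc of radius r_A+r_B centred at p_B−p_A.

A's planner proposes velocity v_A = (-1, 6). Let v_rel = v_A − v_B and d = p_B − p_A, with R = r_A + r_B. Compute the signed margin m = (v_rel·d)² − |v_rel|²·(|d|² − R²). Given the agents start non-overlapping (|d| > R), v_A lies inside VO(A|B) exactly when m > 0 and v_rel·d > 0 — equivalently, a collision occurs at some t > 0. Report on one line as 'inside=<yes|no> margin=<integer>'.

d = (-11, 10),  |d|² = 221;  R = 2+1 = 3,  c = 221−3² = 212
v_rel = (4, 5),  |v_rel|² = 41;  v_rel·d = (4)·(-11) + (5)·(10) = 6
41·t² − 12·t + 212 = 0  ⇒  m = 6² − 41·212 = -8656
m = -8656 < 0,  v_rel·d = 6 > 0  ⇒  outside

inside=no margin=-8656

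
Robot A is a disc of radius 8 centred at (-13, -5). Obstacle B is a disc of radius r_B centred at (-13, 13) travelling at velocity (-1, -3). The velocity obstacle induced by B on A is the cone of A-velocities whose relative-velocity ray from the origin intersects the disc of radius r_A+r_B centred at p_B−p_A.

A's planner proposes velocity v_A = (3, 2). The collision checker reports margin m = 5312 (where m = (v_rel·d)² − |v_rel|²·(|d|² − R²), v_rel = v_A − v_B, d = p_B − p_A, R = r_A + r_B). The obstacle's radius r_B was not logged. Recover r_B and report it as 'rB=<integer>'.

m = 5312
d = (0, 18);  v_rel = (4, 5),  |v_rel|² = 41
v_rel×d = (4)·(18) − (5)·(0) = 72
since m = R²·41 − 72²:  R² = (5184 + 5312) / 41 = 256
R = √256 = 16  ⇒  r_B = 16 − 8 = 8

rB=8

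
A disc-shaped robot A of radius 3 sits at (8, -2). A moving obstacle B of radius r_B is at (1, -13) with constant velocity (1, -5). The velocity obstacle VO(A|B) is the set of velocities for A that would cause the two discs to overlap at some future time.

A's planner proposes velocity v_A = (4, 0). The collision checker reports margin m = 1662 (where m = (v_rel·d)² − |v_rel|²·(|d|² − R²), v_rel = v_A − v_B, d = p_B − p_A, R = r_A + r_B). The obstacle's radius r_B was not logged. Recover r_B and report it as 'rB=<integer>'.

m = 1662
d = (-7, -11);  v_rel = (3, 5),  |v_rel|² = 34
v_rel×d = (3)·(-11) − (5)·(-7) = 2
since m = R²·34 − 2²:  R² = (4 + 1662) / 34 = 49
R = √49 = 7  ⇒  r_B = 7 − 3 = 4

rB=4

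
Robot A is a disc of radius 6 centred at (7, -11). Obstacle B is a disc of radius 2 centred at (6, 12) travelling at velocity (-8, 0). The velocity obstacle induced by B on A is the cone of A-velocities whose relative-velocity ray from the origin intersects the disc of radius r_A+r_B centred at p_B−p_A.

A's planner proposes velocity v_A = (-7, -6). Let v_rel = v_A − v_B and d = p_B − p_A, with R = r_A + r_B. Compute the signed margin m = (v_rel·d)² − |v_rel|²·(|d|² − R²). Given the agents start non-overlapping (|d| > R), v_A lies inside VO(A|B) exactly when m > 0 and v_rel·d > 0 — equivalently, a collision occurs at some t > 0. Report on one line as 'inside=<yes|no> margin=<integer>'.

d = (-1, 23),  |d|² = 530;  R = 6+2 = 8,  c = 530−8² = 466
v_rel = (1, -6),  |v_rel|² = 37;  v_rel·d = (1)·(-1) + (-6)·(23) = -139
37·t² + 278·t + 466 = 0  ⇒  m = (-139)² − 37·466 = 2079
m = 2079 > 0,  v_rel·d = -139 < 0  ⇒  outside

inside=no margin=2079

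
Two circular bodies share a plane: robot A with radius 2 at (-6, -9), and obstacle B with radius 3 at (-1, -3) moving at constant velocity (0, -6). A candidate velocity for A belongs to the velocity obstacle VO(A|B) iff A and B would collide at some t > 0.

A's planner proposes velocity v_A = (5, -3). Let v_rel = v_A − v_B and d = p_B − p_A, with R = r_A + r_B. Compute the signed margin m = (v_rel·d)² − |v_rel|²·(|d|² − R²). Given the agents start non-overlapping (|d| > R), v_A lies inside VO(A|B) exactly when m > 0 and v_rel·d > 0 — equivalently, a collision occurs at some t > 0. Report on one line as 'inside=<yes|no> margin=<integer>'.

d = (5, 6),  |d|² = 61;  R = 2+3 = 5,  c = 61−5² = 36
v_rel = (5, 3),  |v_rel|² = 34;  v_rel·d = (5)·(5) + (3)·(6) = 43
34·t² − 86·t + 36 = 0  ⇒  m = 43² − 34·36 = 625
m = 625 > 0,  v_rel·d = 43 > 0  ⇒  inside

inside=yes margin=625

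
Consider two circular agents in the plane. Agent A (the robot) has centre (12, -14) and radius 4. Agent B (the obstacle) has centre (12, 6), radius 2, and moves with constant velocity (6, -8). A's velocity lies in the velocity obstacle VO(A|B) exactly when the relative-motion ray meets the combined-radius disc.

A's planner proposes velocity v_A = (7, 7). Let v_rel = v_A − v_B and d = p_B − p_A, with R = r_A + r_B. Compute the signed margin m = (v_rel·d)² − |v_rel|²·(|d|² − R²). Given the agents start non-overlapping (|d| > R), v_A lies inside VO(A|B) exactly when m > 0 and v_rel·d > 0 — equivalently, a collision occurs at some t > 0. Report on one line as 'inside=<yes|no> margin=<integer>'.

d = (0, 20),  |d|² = 400;  R = 4+2 = 6,  c = 400−6² = 364
v_rel = (1, 15),  |v_rel|² = 226;  v_rel·d = (1)·(0) + (15)·(20) = 300
226·t² − 600·t + 364 = 0  ⇒  m = 300² − 226·364 = 7736
m = 7736 > 0,  v_rel·d = 300 > 0  ⇒  inside

inside=yes margin=7736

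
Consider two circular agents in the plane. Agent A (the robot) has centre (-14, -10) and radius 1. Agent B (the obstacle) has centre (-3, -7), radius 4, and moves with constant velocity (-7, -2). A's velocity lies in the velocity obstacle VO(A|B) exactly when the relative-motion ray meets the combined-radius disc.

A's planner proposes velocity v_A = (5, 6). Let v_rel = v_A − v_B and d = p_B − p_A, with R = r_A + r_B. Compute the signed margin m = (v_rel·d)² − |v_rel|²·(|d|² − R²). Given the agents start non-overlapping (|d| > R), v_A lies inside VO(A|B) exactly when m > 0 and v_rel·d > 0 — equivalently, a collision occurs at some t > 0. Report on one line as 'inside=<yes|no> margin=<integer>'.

d = (11, 3),  |d|² = 130;  R = 1+4 = 5,  c = 130−5² = 105
v_rel = (12, 8),  |v_rel|² = 208;  v_rel·d = (12)·(11) + (8)·(3) = 156
208·t² − 312·t + 105 = 0  ⇒  m = 156² − 208·105 = 2496
m = 2496 > 0,  v_rel·d = 156 > 0  ⇒  inside

inside=yes margin=2496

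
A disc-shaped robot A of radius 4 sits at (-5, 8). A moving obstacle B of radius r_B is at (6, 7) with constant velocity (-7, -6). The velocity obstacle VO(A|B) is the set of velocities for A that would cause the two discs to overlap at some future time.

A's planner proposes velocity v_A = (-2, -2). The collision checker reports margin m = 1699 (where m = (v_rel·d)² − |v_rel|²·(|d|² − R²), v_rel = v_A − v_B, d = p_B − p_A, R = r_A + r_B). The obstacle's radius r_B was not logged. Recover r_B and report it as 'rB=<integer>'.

m = 1699
d = (11, -1);  v_rel = (5, 4),  |v_rel|² = 41
v_rel×d = (5)·(-1) − (4)·(11) = -49
since m = R²·41 − (-49)²:  R² = (2401 + 1699) / 41 = 100
R = √100 = 10  ⇒  r_B = 10 − 4 = 6

rB=6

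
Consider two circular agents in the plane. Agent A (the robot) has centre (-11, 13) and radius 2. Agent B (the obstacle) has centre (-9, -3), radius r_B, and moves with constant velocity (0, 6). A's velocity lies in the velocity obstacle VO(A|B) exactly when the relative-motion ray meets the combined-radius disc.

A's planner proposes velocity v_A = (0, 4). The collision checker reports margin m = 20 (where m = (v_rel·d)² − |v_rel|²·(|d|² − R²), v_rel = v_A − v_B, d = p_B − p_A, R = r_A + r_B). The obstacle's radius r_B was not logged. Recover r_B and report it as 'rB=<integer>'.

m = 20
d = (2, -16);  v_rel = (0, -2),  |v_rel|² = 4
v_rel×d = (0)·(-16) − (-2)·(2) = 4
since m = R²·4 − 4²:  R² = (16 + 20) / 4 = 9
R = √9 = 3  ⇒  r_B = 3 − 2 = 1

rB=1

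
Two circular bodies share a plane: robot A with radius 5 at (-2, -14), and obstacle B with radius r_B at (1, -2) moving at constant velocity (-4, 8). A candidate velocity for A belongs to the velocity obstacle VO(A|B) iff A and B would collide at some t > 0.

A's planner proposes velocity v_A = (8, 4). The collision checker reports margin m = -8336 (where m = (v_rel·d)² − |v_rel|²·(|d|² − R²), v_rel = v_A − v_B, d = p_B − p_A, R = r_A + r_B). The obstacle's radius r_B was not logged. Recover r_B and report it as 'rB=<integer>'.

m = -8336
d = (3, 12);  v_rel = (12, -4),  |v_rel|² = 160
v_rel×d = (12)·(12) − (-4)·(3) = 156
since m = R²·160 − 156²:  R² = (24336 + -8336) / 160 = 100
R = √100 = 10  ⇒  r_B = 10 − 5 = 5

rB=5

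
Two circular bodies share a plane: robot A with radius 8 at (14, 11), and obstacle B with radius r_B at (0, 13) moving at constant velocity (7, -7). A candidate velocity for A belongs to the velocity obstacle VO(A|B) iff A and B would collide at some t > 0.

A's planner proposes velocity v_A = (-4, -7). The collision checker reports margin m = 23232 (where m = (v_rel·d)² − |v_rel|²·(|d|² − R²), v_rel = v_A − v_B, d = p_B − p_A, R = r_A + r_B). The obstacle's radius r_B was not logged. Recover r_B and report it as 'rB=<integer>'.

m = 23232
d = (-14, 2);  v_rel = (-11, 0),  |v_rel|² = 121
v_rel×d = (-11)·(2) − (0)·(-14) = -22
since m = R²·121 − (-22)²:  R² = (484 + 23232) / 121 = 196
R = √196 = 14  ⇒  r_B = 14 − 8 = 6

rB=6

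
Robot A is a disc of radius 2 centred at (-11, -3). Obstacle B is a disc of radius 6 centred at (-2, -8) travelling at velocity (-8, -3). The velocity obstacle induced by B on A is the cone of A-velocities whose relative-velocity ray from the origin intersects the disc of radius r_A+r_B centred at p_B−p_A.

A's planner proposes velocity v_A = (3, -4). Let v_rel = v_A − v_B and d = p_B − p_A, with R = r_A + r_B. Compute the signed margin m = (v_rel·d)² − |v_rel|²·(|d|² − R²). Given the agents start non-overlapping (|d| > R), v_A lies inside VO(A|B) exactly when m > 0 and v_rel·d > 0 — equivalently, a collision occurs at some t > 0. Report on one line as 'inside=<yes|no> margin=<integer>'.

d = (9, -5),  |d|² = 106;  R = 2+6 = 8,  c = 106−8² = 42
v_rel = (11, -1),  |v_rel|² = 122;  v_rel·d = (11)·(9) + (-1)·(-5) = 104
122·t² − 208·t + 42 = 0  ⇒  m = 104² − 122·42 = 5692
m = 5692 > 0,  v_rel·d = 104 > 0  ⇒  inside

inside=yes margin=5692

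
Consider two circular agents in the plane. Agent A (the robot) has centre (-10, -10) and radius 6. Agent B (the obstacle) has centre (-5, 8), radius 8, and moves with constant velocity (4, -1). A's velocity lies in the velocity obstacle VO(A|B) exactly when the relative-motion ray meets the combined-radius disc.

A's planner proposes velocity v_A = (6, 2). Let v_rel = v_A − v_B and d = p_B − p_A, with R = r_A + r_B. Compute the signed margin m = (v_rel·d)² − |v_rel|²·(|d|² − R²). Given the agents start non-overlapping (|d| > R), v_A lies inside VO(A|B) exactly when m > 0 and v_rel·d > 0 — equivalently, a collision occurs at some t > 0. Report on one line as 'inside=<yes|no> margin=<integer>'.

d = (5, 18),  |d|² = 349;  R = 6+8 = 14,  c = 349−14² = 153
v_rel = (2, 3),  |v_rel|² = 13;  v_rel·d = (2)·(5) + (3)·(18) = 64
13·t² − 128·t + 153 = 0  ⇒  m = 64² − 13·153 = 2107
m = 2107 > 0,  v_rel·d = 64 > 0  ⇒  inside

inside=yes margin=2107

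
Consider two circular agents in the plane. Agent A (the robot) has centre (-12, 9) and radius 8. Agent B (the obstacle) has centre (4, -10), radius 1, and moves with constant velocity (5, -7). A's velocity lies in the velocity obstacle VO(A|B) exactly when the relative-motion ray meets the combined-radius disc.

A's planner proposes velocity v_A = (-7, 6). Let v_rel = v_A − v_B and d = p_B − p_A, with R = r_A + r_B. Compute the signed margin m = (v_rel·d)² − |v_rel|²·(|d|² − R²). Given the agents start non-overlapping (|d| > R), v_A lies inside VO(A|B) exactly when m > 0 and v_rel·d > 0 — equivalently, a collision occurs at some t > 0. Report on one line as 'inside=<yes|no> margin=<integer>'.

d = (16, -19),  |d|² = 617;  R = 8+1 = 9,  c = 617−9² = 536
v_rel = (-12, 13),  |v_rel|² = 313;  v_rel·d = (-12)·(16) + (13)·(-19) = -439
313·t² + 878·t + 536 = 0  ⇒  m = (-439)² − 313·536 = 24953
m = 24953 > 0,  v_rel·d = -439 < 0  ⇒  outside

inside=no margin=24953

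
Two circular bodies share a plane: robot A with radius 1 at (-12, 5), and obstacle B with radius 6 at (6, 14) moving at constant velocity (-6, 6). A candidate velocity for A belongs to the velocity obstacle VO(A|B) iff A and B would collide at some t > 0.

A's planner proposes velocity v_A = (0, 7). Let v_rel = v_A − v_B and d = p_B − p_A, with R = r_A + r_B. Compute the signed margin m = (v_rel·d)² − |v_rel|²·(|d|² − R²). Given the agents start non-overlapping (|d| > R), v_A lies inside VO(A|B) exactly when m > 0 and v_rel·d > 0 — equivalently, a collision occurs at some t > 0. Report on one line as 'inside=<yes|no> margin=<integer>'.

d = (18, 9),  |d|² = 405;  R = 1+6 = 7,  c = 405−7² = 356
v_rel = (6, 1),  |v_rel|² = 37;  v_rel·d = (6)·(18) + (1)·(9) = 117
37·t² − 234·t + 356 = 0  ⇒  m = 117² − 37·356 = 517
m = 517 > 0,  v_rel·d = 117 > 0  ⇒  inside

inside=yes margin=517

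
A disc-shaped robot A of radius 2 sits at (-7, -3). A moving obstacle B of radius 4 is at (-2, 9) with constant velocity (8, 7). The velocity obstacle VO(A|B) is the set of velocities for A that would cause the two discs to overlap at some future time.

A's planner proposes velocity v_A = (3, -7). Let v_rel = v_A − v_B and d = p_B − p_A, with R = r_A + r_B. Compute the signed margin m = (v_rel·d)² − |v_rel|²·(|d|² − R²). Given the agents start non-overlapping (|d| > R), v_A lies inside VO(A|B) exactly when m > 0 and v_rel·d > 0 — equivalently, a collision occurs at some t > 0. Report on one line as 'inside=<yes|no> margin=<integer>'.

d = (5, 12),  |d|² = 169;  R = 2+4 = 6,  c = 169−6² = 133
v_rel = (-5, -14),  |v_rel|² = 221;  v_rel·d = (-5)·(5) + (-14)·(12) = -193
221·t² + 386·t + 133 = 0  ⇒  m = (-193)² − 221·133 = 7856
m = 7856 > 0,  v_rel·d = -193 < 0  ⇒  outside

inside=no margin=7856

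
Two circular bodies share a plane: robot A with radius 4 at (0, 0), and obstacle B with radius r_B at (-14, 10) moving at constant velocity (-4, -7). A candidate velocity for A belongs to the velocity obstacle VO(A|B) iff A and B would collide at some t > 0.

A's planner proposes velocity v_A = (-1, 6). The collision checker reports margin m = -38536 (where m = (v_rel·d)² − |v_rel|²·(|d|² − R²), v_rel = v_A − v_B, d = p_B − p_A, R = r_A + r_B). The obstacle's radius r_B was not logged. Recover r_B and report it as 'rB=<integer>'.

m = -38536
d = (-14, 10);  v_rel = (3, 13),  |v_rel|² = 178
v_rel×d = (3)·(10) − (13)·(-14) = 212
since m = R²·178 − 212²:  R² = (44944 + -38536) / 178 = 36
R = √36 = 6  ⇒  r_B = 6 − 4 = 2

rB=2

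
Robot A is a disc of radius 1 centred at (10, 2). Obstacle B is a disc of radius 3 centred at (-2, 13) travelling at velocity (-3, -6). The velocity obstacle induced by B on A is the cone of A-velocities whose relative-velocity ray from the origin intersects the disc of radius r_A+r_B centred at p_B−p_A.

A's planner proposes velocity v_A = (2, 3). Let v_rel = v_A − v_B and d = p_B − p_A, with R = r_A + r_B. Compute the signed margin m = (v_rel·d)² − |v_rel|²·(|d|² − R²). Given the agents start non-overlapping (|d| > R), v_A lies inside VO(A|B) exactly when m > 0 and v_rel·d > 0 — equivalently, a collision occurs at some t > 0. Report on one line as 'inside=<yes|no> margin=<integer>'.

d = (-12, 11),  |d|² = 265;  R = 1+3 = 4,  c = 265−4² = 249
v_rel = (5, 9),  |v_rel|² = 106;  v_rel·d = (5)·(-12) + (9)·(11) = 39
106·t² − 78·t + 249 = 0  ⇒  m = 39² − 106·249 = -24873
m = -24873 < 0,  v_rel·d = 39 > 0  ⇒  outside

inside=no margin=-24873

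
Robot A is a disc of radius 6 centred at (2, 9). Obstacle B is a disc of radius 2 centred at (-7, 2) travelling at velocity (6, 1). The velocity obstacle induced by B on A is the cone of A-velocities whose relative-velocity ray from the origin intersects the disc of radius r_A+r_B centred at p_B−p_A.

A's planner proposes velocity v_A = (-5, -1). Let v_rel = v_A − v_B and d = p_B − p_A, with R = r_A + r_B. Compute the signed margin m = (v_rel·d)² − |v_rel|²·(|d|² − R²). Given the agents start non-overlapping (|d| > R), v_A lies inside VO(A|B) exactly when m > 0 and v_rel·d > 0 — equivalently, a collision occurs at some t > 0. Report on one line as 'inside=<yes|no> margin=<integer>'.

d = (-9, -7),  |d|² = 130;  R = 6+2 = 8,  c = 130−8² = 66
v_rel = (-11, -2),  |v_rel|² = 125;  v_rel·d = (-11)·(-9) + (-2)·(-7) = 113
125·t² − 226·t + 66 = 0  ⇒  m = 113² − 125·66 = 4519
m = 4519 > 0,  v_rel·d = 113 > 0  ⇒  inside

inside=yes margin=4519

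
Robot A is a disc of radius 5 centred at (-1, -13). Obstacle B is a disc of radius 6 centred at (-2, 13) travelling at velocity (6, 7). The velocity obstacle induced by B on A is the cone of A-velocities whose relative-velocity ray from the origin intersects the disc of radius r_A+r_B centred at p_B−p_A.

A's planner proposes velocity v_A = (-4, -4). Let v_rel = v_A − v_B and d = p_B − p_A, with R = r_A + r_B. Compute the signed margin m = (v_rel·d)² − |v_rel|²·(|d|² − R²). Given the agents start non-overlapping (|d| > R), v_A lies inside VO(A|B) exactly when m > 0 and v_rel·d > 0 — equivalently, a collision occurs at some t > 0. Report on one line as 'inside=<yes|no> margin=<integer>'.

d = (-1, 26),  |d|² = 677;  R = 5+6 = 11,  c = 677−11² = 556
v_rel = (-10, -11),  |v_rel|² = 221;  v_rel·d = (-10)·(-1) + (-11)·(26) = -276
221·t² + 552·t + 556 = 0  ⇒  m = (-276)² − 221·556 = -46700
m = -46700 < 0,  v_rel·d = -276 < 0  ⇒  outside

inside=no margin=-46700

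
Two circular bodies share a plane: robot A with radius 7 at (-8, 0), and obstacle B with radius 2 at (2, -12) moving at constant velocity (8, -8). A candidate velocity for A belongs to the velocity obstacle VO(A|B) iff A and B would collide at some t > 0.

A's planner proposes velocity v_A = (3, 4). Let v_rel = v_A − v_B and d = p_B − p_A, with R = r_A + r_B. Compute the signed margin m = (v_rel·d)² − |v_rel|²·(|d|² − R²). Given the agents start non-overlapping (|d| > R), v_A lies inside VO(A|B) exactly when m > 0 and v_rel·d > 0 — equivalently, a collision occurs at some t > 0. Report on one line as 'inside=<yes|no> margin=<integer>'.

d = (10, -12),  |d|² = 244;  R = 7+2 = 9,  c = 244−9² = 163
v_rel = (-5, 12),  |v_rel|² = 169;  v_rel·d = (-5)·(10) + (12)·(-12) = -194
169·t² + 388·t + 163 = 0  ⇒  m = (-194)² − 169·163 = 10089
m = 10089 > 0,  v_rel·d = -194 < 0  ⇒  outside

inside=no margin=10089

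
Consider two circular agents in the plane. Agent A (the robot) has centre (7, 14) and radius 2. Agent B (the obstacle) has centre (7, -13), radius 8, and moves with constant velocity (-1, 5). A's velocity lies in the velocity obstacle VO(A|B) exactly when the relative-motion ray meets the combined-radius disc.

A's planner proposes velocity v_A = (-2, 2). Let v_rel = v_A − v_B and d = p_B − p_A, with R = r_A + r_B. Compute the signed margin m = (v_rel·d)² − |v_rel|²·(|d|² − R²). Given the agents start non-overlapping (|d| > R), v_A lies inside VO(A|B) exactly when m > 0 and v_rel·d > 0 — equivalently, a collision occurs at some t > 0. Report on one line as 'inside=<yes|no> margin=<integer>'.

d = (0, -27),  |d|² = 729;  R = 2+8 = 10,  c = 729−10² = 629
v_rel = (-1, -3),  |v_rel|² = 10;  v_rel·d = (-1)·(0) + (-3)·(-27) = 81
10·t² − 162·t + 629 = 0  ⇒  m = 81² − 10·629 = 271
m = 271 > 0,  v_rel·d = 81 > 0  ⇒  inside

inside=yes margin=271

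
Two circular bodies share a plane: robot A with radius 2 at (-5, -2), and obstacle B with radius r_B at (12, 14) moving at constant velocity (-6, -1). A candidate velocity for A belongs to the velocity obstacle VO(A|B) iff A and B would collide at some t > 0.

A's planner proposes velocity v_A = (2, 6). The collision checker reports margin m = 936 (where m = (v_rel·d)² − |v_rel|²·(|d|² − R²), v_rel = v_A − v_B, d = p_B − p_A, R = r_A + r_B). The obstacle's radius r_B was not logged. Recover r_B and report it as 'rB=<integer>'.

m = 936
d = (17, 16);  v_rel = (8, 7),  |v_rel|² = 113
v_rel×d = (8)·(16) − (7)·(17) = 9
since m = R²·113 − 9²:  R² = (81 + 936) / 113 = 9
R = √9 = 3  ⇒  r_B = 3 − 2 = 1

rB=1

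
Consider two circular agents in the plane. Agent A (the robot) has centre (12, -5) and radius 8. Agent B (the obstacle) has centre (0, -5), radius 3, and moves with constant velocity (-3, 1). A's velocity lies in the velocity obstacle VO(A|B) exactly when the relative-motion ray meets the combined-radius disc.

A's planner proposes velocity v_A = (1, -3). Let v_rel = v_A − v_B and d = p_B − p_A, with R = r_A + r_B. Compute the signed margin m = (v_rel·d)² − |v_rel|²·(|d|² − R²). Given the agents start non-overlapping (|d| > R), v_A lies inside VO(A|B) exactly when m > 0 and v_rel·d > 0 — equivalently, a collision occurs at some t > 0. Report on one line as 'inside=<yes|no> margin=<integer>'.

d = (-12, 0),  |d|² = 144;  R = 8+3 = 11,  c = 144−11² = 23
v_rel = (4, -4),  |v_rel|² = 32;  v_rel·d = (4)·(-12) + (-4)·(0) = -48
32·t² + 96·t + 23 = 0  ⇒  m = (-48)² − 32·23 = 1568
m = 1568 > 0,  v_rel·d = -48 < 0  ⇒  outside

inside=no margin=1568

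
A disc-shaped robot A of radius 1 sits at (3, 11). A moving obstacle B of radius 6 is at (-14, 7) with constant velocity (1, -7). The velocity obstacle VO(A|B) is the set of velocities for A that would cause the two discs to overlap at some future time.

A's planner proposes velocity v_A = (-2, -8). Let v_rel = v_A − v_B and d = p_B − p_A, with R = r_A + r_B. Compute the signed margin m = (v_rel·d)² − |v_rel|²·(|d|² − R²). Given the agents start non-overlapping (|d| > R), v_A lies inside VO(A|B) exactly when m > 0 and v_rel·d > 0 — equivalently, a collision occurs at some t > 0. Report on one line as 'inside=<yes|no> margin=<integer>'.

d = (-17, -4),  |d|² = 305;  R = 1+6 = 7,  c = 305−7² = 256
v_rel = (-3, -1),  |v_rel|² = 10;  v_rel·d = (-3)·(-17) + (-1)·(-4) = 55
10·t² − 110·t + 256 = 0  ⇒  m = 55² − 10·256 = 465
m = 465 > 0,  v_rel·d = 55 > 0  ⇒  inside

inside=yes margin=465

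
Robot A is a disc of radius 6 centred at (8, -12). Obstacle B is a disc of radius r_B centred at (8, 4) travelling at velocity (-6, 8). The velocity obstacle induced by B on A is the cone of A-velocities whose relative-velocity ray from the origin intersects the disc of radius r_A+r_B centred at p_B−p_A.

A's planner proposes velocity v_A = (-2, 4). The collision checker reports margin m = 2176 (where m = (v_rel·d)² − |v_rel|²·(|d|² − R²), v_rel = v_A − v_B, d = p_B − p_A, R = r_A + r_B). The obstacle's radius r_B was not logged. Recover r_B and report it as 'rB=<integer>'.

m = 2176
d = (0, 16);  v_rel = (4, -4),  |v_rel|² = 32
v_rel×d = (4)·(16) − (-4)·(0) = 64
since m = R²·32 − 64²:  R² = (4096 + 2176) / 32 = 196
R = √196 = 14  ⇒  r_B = 14 − 6 = 8

rB=8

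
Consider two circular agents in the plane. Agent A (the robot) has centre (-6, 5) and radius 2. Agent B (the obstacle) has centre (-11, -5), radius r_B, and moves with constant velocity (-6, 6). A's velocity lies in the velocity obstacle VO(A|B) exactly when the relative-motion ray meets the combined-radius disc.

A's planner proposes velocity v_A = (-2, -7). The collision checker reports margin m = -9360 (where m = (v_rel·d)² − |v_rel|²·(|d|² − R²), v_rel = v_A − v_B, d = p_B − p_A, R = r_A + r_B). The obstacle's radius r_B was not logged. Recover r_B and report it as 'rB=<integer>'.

m = -9360
d = (-5, -10);  v_rel = (4, -13),  |v_rel|² = 185
v_rel×d = (4)·(-10) − (-13)·(-5) = -105
since m = R²·185 − (-105)²:  R² = (11025 + -9360) / 185 = 9
R = √9 = 3  ⇒  r_B = 3 − 2 = 1

rB=1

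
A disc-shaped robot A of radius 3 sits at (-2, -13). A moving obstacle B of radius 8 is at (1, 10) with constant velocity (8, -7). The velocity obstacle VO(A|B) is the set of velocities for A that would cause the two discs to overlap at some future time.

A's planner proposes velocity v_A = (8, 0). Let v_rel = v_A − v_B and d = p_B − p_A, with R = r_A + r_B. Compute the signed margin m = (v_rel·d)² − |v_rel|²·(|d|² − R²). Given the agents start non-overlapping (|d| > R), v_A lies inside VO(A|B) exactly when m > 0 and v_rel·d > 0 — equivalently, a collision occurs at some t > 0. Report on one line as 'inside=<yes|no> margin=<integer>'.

d = (3, 23),  |d|² = 538;  R = 3+8 = 11,  c = 538−11² = 417
v_rel = (0, 7),  |v_rel|² = 49;  v_rel·d = (0)·(3) + (7)·(23) = 161
49·t² − 322·t + 417 = 0  ⇒  m = 161² − 49·417 = 5488
m = 5488 > 0,  v_rel·d = 161 > 0  ⇒  inside

inside=yes margin=5488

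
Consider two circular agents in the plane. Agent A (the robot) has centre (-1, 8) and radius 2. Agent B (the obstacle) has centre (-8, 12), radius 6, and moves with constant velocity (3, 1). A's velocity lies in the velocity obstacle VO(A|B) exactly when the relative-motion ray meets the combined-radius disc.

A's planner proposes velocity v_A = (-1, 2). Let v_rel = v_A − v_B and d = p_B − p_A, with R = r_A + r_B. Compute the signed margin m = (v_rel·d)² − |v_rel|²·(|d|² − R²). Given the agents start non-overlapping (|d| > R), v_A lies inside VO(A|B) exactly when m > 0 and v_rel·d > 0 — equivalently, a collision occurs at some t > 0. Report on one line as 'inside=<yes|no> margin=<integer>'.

d = (-7, 4),  |d|² = 65;  R = 2+6 = 8,  c = 65−8² = 1
v_rel = (-4, 1),  |v_rel|² = 17;  v_rel·d = (-4)·(-7) + (1)·(4) = 32
17·t² − 64·t + 1 = 0  ⇒  m = 32² − 17·1 = 1007
m = 1007 > 0,  v_rel·d = 32 > 0  ⇒  inside

inside=yes margin=1007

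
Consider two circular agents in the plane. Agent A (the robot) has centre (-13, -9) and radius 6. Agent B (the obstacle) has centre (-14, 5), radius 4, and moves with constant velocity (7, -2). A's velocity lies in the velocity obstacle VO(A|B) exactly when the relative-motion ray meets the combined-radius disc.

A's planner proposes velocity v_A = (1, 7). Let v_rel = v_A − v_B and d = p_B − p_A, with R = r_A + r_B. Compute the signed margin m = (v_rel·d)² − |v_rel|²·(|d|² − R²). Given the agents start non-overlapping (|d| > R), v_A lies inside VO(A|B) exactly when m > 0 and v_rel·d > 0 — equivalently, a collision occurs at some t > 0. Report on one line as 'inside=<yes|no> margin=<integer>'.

d = (-1, 14),  |d|² = 197;  R = 6+4 = 10,  c = 197−10² = 97
v_rel = (-6, 9),  |v_rel|² = 117;  v_rel·d = (-6)·(-1) + (9)·(14) = 132
117·t² − 264·t + 97 = 0  ⇒  m = 132² − 117·97 = 6075
m = 6075 > 0,  v_rel·d = 132 > 0  ⇒  inside

inside=yes margin=6075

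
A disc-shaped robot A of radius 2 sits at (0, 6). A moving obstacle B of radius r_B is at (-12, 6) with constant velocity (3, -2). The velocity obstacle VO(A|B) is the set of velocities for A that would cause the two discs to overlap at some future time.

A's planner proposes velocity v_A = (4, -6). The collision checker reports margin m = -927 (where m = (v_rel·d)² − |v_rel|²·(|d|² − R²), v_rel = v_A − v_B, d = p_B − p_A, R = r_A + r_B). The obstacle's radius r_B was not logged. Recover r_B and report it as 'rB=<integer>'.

m = -927
d = (-12, 0);  v_rel = (1, -4),  |v_rel|² = 17
v_rel×d = (1)·(0) − (-4)·(-12) = -48
since m = R²·17 − (-48)²:  R² = (2304 + -927) / 17 = 81
R = √81 = 9  ⇒  r_B = 9 − 2 = 7

rB=7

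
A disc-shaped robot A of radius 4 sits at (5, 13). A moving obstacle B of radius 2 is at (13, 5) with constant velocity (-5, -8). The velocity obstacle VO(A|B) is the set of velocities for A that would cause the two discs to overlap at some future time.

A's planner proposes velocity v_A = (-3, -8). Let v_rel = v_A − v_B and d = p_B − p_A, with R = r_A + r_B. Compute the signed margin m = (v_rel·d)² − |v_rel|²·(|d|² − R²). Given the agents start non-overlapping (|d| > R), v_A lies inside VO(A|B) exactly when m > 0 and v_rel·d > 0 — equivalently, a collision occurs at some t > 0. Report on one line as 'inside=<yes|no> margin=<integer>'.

d = (8, -8),  |d|² = 128;  R = 4+2 = 6,  c = 128−6² = 92
v_rel = (2, 0),  |v_rel|² = 4;  v_rel·d = (2)·(8) + (0)·(-8) = 16
4·t² − 32·t + 92 = 0  ⇒  m = 16² − 4·92 = -112
m = -112 < 0,  v_rel·d = 16 > 0  ⇒  outside

inside=no margin=-112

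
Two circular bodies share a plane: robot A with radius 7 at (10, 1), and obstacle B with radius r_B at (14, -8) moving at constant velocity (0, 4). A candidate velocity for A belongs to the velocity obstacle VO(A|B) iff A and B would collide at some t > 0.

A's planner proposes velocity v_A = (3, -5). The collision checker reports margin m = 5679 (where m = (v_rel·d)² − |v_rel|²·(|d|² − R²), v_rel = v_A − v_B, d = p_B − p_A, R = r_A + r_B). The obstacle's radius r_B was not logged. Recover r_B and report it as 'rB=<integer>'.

m = 5679
d = (4, -9);  v_rel = (3, -9),  |v_rel|² = 90
v_rel×d = (3)·(-9) − (-9)·(4) = 9
since m = R²·90 − 9²:  R² = (81 + 5679) / 90 = 64
R = √64 = 8  ⇒  r_B = 8 − 7 = 1

rB=1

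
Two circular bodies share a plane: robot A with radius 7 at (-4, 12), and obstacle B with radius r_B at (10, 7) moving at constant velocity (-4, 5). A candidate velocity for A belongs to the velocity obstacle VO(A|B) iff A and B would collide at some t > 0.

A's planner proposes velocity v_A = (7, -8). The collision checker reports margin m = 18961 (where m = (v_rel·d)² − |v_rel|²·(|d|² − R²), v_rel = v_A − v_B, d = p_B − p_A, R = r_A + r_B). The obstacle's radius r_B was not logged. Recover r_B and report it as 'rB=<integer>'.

m = 18961
d = (14, -5);  v_rel = (11, -13),  |v_rel|² = 290
v_rel×d = (11)·(-5) − (-13)·(14) = 127
since m = R²·290 − 127²:  R² = (16129 + 18961) / 290 = 121
R = √121 = 11  ⇒  r_B = 11 − 7 = 4

rB=4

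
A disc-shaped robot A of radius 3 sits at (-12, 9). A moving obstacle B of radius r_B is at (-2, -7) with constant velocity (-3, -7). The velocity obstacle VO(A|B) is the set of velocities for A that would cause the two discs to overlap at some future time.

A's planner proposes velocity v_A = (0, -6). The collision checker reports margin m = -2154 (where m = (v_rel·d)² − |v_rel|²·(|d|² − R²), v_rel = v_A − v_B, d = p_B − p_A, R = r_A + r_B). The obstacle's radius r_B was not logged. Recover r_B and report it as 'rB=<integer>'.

m = -2154
d = (10, -16);  v_rel = (3, 1),  |v_rel|² = 10
v_rel×d = (3)·(-16) − (1)·(10) = -58
since m = R²·10 − (-58)²:  R² = (3364 + -2154) / 10 = 121
R = √121 = 11  ⇒  r_B = 11 − 3 = 8

rB=8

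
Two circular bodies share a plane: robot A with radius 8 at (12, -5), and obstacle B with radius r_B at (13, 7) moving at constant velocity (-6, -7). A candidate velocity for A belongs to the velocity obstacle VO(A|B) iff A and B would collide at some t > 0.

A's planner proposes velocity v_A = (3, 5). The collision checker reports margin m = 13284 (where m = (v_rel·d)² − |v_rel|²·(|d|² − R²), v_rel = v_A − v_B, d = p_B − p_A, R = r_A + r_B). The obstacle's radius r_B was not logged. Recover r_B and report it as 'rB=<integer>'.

m = 13284
d = (1, 12);  v_rel = (9, 12),  |v_rel|² = 225
v_rel×d = (9)·(12) − (12)·(1) = 96
since m = R²·225 − 96²:  R² = (9216 + 13284) / 225 = 100
R = √100 = 10  ⇒  r_B = 10 − 8 = 2

rB=2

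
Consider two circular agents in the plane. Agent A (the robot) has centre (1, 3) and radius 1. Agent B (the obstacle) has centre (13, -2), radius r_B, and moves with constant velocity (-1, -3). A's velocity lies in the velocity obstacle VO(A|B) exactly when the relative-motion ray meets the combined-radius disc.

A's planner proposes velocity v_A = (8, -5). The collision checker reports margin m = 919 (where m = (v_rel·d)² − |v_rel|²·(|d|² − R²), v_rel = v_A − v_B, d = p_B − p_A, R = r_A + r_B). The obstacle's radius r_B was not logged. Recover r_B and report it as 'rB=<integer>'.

m = 919
d = (12, -5);  v_rel = (9, -2),  |v_rel|² = 85
v_rel×d = (9)·(-5) − (-2)·(12) = -21
since m = R²·85 − (-21)²:  R² = (441 + 919) / 85 = 16
R = √16 = 4  ⇒  r_B = 4 − 1 = 3

rB=3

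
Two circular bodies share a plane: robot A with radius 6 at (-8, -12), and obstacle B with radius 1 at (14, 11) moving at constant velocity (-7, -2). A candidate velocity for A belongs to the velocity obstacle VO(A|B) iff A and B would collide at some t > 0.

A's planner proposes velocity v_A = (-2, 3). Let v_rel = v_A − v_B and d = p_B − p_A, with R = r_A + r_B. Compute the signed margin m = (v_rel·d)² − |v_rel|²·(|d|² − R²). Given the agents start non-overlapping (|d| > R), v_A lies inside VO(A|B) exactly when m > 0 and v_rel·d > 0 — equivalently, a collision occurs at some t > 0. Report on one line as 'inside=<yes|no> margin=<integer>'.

d = (22, 23),  |d|² = 1013;  R = 6+1 = 7,  c = 1013−7² = 964
v_rel = (5, 5),  |v_rel|² = 50;  v_rel·d = (5)·(22) + (5)·(23) = 225
50·t² − 450·t + 964 = 0  ⇒  m = 225² − 50·964 = 2425
m = 2425 > 0,  v_rel·d = 225 > 0  ⇒  inside

inside=yes margin=2425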